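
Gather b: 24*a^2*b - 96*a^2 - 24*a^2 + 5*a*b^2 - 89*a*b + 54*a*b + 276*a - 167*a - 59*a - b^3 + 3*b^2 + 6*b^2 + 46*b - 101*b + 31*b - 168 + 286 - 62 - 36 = -120*a^2 + 50*a - b^3 + b^2*(5*a + 9) + b*(24*a^2 - 35*a - 24) + 20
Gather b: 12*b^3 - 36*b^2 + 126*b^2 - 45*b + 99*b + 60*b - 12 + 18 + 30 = 12*b^3 + 90*b^2 + 114*b + 36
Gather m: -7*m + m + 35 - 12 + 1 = 24 - 6*m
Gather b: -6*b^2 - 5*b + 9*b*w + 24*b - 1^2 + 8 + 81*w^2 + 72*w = -6*b^2 + b*(9*w + 19) + 81*w^2 + 72*w + 7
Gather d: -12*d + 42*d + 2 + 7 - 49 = 30*d - 40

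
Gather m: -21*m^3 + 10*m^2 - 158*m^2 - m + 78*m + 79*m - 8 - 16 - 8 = -21*m^3 - 148*m^2 + 156*m - 32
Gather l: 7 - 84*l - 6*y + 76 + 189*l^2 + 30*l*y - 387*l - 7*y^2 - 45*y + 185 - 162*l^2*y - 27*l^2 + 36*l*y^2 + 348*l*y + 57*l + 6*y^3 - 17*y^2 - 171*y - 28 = l^2*(162 - 162*y) + l*(36*y^2 + 378*y - 414) + 6*y^3 - 24*y^2 - 222*y + 240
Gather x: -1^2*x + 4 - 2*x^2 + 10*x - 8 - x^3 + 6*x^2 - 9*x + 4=-x^3 + 4*x^2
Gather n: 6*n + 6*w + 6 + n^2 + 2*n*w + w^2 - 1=n^2 + n*(2*w + 6) + w^2 + 6*w + 5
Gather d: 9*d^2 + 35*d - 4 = 9*d^2 + 35*d - 4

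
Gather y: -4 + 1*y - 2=y - 6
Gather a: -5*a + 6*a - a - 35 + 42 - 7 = 0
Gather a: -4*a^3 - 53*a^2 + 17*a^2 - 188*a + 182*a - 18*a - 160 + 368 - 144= -4*a^3 - 36*a^2 - 24*a + 64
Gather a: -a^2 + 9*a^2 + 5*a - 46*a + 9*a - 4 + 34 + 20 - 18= 8*a^2 - 32*a + 32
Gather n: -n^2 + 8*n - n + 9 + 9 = -n^2 + 7*n + 18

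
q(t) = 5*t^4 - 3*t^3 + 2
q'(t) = 20*t^3 - 9*t^2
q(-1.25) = 20.07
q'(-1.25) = -53.12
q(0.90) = 3.09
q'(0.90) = 7.29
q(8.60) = 25444.24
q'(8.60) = 12055.48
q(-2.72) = 336.05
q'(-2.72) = -469.06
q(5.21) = 3261.75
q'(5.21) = 2584.12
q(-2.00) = 106.00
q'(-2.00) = -196.00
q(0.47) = 1.93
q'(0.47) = 0.09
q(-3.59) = 971.32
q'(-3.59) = -1041.36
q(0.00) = 2.00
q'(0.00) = 0.00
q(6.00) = 5834.00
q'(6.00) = 3996.00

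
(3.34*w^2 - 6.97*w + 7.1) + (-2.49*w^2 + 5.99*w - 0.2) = 0.85*w^2 - 0.98*w + 6.9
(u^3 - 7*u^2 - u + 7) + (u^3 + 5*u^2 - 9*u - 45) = 2*u^3 - 2*u^2 - 10*u - 38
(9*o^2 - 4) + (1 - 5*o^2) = 4*o^2 - 3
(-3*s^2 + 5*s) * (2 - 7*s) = 21*s^3 - 41*s^2 + 10*s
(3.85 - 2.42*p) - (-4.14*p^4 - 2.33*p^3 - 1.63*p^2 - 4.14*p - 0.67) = 4.14*p^4 + 2.33*p^3 + 1.63*p^2 + 1.72*p + 4.52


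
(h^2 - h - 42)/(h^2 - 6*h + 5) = (h^2 - h - 42)/(h^2 - 6*h + 5)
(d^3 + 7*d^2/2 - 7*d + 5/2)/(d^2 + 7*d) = (2*d^3 + 7*d^2 - 14*d + 5)/(2*d*(d + 7))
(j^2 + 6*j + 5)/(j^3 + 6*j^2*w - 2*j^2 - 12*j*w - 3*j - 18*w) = (j + 5)/(j^2 + 6*j*w - 3*j - 18*w)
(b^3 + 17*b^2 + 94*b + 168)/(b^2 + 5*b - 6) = (b^2 + 11*b + 28)/(b - 1)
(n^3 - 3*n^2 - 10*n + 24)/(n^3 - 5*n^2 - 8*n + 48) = (n - 2)/(n - 4)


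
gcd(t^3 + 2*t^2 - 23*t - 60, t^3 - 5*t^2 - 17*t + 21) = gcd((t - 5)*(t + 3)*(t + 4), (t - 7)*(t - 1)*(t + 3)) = t + 3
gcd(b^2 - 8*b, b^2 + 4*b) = b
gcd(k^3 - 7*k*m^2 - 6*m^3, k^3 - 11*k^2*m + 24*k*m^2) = k - 3*m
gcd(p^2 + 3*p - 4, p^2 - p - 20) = p + 4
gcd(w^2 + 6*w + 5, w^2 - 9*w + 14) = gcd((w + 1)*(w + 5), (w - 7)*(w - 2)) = 1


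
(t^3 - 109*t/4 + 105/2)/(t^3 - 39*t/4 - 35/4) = (-4*t^3 + 109*t - 210)/(-4*t^3 + 39*t + 35)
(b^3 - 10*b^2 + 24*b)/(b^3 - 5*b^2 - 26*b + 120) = b/(b + 5)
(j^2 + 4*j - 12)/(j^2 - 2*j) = (j + 6)/j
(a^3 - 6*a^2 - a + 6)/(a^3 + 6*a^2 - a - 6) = (a - 6)/(a + 6)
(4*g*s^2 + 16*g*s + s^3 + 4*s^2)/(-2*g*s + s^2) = (4*g*s + 16*g + s^2 + 4*s)/(-2*g + s)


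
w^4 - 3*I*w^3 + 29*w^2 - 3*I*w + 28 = (w - 7*I)*(w - I)*(w + I)*(w + 4*I)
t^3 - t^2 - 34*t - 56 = (t - 7)*(t + 2)*(t + 4)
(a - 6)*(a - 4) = a^2 - 10*a + 24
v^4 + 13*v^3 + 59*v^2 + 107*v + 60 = (v + 1)*(v + 3)*(v + 4)*(v + 5)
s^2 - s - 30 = (s - 6)*(s + 5)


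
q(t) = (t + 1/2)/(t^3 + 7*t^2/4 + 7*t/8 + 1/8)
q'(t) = (t + 1/2)*(-3*t^2 - 7*t/2 - 7/8)/(t^3 + 7*t^2/4 + 7*t/8 + 1/8)^2 + 1/(t^3 + 7*t^2/4 + 7*t/8 + 1/8) = 4*(-8*t - 5)/(16*t^4 + 40*t^3 + 33*t^2 + 10*t + 1)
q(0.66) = 0.66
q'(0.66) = -1.13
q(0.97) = 0.42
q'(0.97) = -0.55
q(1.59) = 0.21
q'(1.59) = -0.20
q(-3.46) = 0.13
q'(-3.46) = 0.09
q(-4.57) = 0.06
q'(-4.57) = 0.03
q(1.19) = 0.32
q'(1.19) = -0.37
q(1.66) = 0.20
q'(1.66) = -0.18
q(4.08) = 0.05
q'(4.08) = -0.02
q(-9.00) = 0.01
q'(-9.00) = 0.00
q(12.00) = 0.01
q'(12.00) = 0.00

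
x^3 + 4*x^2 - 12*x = x*(x - 2)*(x + 6)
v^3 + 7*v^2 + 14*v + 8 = (v + 1)*(v + 2)*(v + 4)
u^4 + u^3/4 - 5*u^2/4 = u^2*(u - 1)*(u + 5/4)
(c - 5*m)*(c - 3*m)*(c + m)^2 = c^4 - 6*c^3*m + 22*c*m^3 + 15*m^4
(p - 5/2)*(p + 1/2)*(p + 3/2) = p^3 - p^2/2 - 17*p/4 - 15/8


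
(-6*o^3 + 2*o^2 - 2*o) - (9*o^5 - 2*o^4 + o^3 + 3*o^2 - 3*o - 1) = -9*o^5 + 2*o^4 - 7*o^3 - o^2 + o + 1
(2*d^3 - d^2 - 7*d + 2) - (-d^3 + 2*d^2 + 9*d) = 3*d^3 - 3*d^2 - 16*d + 2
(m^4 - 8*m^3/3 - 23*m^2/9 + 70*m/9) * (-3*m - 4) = -3*m^5 + 4*m^4 + 55*m^3/3 - 118*m^2/9 - 280*m/9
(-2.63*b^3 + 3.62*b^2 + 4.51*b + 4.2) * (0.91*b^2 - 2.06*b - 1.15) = -2.3933*b^5 + 8.712*b^4 - 0.328600000000001*b^3 - 9.6316*b^2 - 13.8385*b - 4.83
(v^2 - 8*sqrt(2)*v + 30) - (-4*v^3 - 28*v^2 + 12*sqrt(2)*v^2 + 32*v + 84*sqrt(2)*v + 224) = 4*v^3 - 12*sqrt(2)*v^2 + 29*v^2 - 92*sqrt(2)*v - 32*v - 194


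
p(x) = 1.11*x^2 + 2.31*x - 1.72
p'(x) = 2.22*x + 2.31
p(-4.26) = 8.58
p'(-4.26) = -7.15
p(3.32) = 18.18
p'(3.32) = 9.68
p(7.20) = 72.45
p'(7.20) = 18.29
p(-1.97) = -1.96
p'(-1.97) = -2.06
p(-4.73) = 12.19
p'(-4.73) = -8.19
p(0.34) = -0.81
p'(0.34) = 3.06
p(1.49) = 4.19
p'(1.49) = 5.62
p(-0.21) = -2.16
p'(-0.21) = 1.84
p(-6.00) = 24.38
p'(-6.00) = -11.01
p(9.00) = 108.98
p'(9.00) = 22.29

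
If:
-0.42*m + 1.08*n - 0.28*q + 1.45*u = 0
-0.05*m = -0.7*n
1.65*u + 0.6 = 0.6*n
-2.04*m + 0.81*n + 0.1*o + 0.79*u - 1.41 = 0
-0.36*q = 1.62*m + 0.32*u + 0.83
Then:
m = -0.03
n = -0.00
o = 16.41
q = -1.85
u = -0.36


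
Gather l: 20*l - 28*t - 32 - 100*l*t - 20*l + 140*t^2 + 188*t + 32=-100*l*t + 140*t^2 + 160*t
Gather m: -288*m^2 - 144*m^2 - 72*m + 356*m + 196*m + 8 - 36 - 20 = -432*m^2 + 480*m - 48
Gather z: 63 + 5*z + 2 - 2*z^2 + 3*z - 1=-2*z^2 + 8*z + 64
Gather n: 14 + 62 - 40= 36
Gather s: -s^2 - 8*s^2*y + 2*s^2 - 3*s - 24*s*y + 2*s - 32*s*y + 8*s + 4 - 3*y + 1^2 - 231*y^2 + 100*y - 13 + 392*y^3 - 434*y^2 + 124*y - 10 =s^2*(1 - 8*y) + s*(7 - 56*y) + 392*y^3 - 665*y^2 + 221*y - 18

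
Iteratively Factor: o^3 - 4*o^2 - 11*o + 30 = (o - 5)*(o^2 + o - 6) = (o - 5)*(o + 3)*(o - 2)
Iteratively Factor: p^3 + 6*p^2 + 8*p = (p + 2)*(p^2 + 4*p) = (p + 2)*(p + 4)*(p)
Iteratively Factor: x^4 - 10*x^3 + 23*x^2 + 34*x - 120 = (x - 4)*(x^3 - 6*x^2 - x + 30) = (x - 4)*(x - 3)*(x^2 - 3*x - 10) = (x - 4)*(x - 3)*(x + 2)*(x - 5)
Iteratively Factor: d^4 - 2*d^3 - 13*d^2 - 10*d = (d)*(d^3 - 2*d^2 - 13*d - 10) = d*(d + 2)*(d^2 - 4*d - 5) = d*(d + 1)*(d + 2)*(d - 5)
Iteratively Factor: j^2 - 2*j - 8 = (j - 4)*(j + 2)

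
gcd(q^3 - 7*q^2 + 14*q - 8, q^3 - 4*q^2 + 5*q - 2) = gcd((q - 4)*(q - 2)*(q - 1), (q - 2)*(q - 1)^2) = q^2 - 3*q + 2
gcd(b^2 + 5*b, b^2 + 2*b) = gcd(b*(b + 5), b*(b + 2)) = b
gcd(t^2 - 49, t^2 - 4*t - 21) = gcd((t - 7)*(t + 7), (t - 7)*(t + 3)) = t - 7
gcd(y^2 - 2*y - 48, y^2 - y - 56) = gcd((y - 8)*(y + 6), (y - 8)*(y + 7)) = y - 8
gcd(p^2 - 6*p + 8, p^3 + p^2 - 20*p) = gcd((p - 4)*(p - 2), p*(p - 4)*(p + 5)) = p - 4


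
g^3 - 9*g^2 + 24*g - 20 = (g - 5)*(g - 2)^2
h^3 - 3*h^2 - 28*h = h*(h - 7)*(h + 4)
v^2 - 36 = (v - 6)*(v + 6)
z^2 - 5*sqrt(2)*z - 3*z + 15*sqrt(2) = (z - 3)*(z - 5*sqrt(2))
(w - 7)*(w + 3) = w^2 - 4*w - 21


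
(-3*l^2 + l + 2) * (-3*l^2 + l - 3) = 9*l^4 - 6*l^3 + 4*l^2 - l - 6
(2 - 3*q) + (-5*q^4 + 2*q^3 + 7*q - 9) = -5*q^4 + 2*q^3 + 4*q - 7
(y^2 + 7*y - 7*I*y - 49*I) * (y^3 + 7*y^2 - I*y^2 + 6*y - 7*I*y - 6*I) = y^5 + 14*y^4 - 8*I*y^4 + 48*y^3 - 112*I*y^3 - 56*y^2 - 440*I*y^2 - 385*y - 336*I*y - 294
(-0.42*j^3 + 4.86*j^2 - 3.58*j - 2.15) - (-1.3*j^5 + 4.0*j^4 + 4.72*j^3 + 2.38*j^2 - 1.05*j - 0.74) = 1.3*j^5 - 4.0*j^4 - 5.14*j^3 + 2.48*j^2 - 2.53*j - 1.41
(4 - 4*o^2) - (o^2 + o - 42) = -5*o^2 - o + 46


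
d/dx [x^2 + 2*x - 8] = 2*x + 2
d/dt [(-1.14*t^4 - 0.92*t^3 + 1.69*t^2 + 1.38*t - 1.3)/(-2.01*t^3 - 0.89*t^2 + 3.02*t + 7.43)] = (2.2914*t^6 + 2.0292*t^5 - 6.1127*t^4 - 33.89*t^3 - 22.0138*t^2 + 22.7994*t + 14.1794)/(4.0401*t^6 + 3.5778*t^5 - 11.3483*t^4 - 35.2442*t^3 - 4.105*t^2 + 44.8772*t + 55.2049)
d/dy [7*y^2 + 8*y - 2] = 14*y + 8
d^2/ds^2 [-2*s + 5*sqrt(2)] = 0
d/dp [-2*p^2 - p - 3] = -4*p - 1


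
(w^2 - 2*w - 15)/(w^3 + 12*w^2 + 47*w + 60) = (w - 5)/(w^2 + 9*w + 20)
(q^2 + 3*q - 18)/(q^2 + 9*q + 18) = (q - 3)/(q + 3)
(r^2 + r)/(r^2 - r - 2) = r/(r - 2)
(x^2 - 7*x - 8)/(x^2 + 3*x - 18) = (x^2 - 7*x - 8)/(x^2 + 3*x - 18)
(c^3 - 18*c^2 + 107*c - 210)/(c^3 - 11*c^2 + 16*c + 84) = (c - 5)/(c + 2)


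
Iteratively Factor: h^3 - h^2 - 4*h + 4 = (h - 1)*(h^2 - 4) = (h - 2)*(h - 1)*(h + 2)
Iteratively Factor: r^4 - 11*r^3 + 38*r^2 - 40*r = (r - 5)*(r^3 - 6*r^2 + 8*r) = r*(r - 5)*(r^2 - 6*r + 8) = r*(r - 5)*(r - 4)*(r - 2)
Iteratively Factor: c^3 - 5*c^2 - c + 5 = (c + 1)*(c^2 - 6*c + 5) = (c - 5)*(c + 1)*(c - 1)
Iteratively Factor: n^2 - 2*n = (n - 2)*(n)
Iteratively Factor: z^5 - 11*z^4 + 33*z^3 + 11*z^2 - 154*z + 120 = (z - 3)*(z^4 - 8*z^3 + 9*z^2 + 38*z - 40) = (z - 5)*(z - 3)*(z^3 - 3*z^2 - 6*z + 8) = (z - 5)*(z - 3)*(z - 1)*(z^2 - 2*z - 8) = (z - 5)*(z - 3)*(z - 1)*(z + 2)*(z - 4)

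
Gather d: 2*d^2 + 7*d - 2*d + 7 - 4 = 2*d^2 + 5*d + 3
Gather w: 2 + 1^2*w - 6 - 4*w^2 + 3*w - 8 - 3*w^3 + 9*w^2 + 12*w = -3*w^3 + 5*w^2 + 16*w - 12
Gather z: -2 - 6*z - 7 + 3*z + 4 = -3*z - 5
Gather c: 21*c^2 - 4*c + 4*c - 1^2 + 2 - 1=21*c^2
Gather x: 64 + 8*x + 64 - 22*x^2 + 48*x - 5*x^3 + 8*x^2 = -5*x^3 - 14*x^2 + 56*x + 128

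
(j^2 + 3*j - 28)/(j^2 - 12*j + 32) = (j + 7)/(j - 8)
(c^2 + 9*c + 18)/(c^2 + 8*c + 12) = (c + 3)/(c + 2)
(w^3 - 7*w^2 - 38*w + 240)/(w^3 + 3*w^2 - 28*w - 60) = (w - 8)/(w + 2)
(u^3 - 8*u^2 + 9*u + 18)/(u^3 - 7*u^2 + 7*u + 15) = (u - 6)/(u - 5)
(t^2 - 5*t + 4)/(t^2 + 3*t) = (t^2 - 5*t + 4)/(t*(t + 3))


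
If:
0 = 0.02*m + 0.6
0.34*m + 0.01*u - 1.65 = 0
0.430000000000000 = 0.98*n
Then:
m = -30.00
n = 0.44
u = 1185.00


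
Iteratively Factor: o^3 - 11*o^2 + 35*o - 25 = (o - 1)*(o^2 - 10*o + 25) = (o - 5)*(o - 1)*(o - 5)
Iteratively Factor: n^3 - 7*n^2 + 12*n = (n)*(n^2 - 7*n + 12) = n*(n - 3)*(n - 4)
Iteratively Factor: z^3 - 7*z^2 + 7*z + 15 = (z - 5)*(z^2 - 2*z - 3) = (z - 5)*(z - 3)*(z + 1)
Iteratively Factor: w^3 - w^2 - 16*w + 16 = (w - 4)*(w^2 + 3*w - 4) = (w - 4)*(w - 1)*(w + 4)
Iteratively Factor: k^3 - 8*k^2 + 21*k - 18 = (k - 3)*(k^2 - 5*k + 6) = (k - 3)*(k - 2)*(k - 3)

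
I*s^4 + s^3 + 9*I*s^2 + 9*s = s*(s - 3*I)*(s + 3*I)*(I*s + 1)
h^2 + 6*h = h*(h + 6)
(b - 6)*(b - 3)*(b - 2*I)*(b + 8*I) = b^4 - 9*b^3 + 6*I*b^3 + 34*b^2 - 54*I*b^2 - 144*b + 108*I*b + 288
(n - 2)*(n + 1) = n^2 - n - 2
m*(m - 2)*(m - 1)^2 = m^4 - 4*m^3 + 5*m^2 - 2*m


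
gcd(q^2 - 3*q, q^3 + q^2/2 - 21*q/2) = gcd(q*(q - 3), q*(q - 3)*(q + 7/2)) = q^2 - 3*q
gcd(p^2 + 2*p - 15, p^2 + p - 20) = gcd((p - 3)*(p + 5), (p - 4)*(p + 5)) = p + 5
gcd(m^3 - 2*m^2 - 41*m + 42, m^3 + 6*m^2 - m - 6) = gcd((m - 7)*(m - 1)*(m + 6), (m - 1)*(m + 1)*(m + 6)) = m^2 + 5*m - 6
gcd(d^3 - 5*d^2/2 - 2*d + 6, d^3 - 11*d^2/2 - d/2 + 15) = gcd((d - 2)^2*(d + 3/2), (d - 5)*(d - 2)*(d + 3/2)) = d^2 - d/2 - 3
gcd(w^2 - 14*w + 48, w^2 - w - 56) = w - 8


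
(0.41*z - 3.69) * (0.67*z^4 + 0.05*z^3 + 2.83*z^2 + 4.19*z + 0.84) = 0.2747*z^5 - 2.4518*z^4 + 0.9758*z^3 - 8.7248*z^2 - 15.1167*z - 3.0996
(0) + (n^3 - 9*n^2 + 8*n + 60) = n^3 - 9*n^2 + 8*n + 60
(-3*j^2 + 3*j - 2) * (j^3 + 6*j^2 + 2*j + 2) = -3*j^5 - 15*j^4 + 10*j^3 - 12*j^2 + 2*j - 4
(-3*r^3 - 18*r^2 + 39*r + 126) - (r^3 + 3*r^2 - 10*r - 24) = -4*r^3 - 21*r^2 + 49*r + 150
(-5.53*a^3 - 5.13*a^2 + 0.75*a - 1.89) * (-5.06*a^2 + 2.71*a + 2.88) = 27.9818*a^5 + 10.9715*a^4 - 33.6237*a^3 - 3.1785*a^2 - 2.9619*a - 5.4432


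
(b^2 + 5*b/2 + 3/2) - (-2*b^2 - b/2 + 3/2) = 3*b^2 + 3*b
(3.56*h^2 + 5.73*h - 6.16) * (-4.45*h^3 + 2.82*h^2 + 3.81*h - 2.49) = -15.842*h^5 - 15.4593*h^4 + 57.1342*h^3 - 4.4043*h^2 - 37.7373*h + 15.3384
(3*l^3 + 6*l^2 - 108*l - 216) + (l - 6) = 3*l^3 + 6*l^2 - 107*l - 222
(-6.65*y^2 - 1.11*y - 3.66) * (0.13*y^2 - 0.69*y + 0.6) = -0.8645*y^4 + 4.4442*y^3 - 3.6999*y^2 + 1.8594*y - 2.196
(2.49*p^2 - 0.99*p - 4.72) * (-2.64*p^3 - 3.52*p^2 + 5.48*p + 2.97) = -6.5736*p^5 - 6.1512*p^4 + 29.5908*p^3 + 18.5845*p^2 - 28.8059*p - 14.0184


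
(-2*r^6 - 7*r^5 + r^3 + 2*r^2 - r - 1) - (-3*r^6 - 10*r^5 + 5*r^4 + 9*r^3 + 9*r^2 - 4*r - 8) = r^6 + 3*r^5 - 5*r^4 - 8*r^3 - 7*r^2 + 3*r + 7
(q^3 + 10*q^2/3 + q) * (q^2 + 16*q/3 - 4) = q^5 + 26*q^4/3 + 133*q^3/9 - 8*q^2 - 4*q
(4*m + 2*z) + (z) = 4*m + 3*z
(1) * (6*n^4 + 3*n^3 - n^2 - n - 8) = 6*n^4 + 3*n^3 - n^2 - n - 8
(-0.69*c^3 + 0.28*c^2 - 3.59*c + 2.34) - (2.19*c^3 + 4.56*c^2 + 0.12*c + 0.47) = -2.88*c^3 - 4.28*c^2 - 3.71*c + 1.87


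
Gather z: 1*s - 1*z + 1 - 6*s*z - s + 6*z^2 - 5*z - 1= 6*z^2 + z*(-6*s - 6)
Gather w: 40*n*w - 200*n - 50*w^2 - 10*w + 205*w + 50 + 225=-200*n - 50*w^2 + w*(40*n + 195) + 275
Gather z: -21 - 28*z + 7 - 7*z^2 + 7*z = -7*z^2 - 21*z - 14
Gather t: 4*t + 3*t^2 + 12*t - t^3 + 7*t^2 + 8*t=-t^3 + 10*t^2 + 24*t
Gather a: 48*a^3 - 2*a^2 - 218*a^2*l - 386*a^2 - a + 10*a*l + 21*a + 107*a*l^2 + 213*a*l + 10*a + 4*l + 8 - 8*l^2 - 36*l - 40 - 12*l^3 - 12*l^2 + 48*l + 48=48*a^3 + a^2*(-218*l - 388) + a*(107*l^2 + 223*l + 30) - 12*l^3 - 20*l^2 + 16*l + 16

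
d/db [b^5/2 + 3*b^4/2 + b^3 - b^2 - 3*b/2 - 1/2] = 5*b^4/2 + 6*b^3 + 3*b^2 - 2*b - 3/2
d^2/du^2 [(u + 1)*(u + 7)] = 2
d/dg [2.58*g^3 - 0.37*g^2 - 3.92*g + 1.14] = 7.74*g^2 - 0.74*g - 3.92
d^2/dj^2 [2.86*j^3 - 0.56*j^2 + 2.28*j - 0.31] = 17.16*j - 1.12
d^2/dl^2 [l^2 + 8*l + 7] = 2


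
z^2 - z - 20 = (z - 5)*(z + 4)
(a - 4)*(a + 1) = a^2 - 3*a - 4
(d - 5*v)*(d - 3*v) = d^2 - 8*d*v + 15*v^2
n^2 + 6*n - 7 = (n - 1)*(n + 7)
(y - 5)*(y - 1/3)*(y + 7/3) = y^3 - 3*y^2 - 97*y/9 + 35/9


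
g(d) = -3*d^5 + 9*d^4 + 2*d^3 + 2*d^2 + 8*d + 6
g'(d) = -15*d^4 + 36*d^3 + 6*d^2 + 4*d + 8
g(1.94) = 88.69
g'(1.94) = 88.72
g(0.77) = 16.61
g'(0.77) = 25.80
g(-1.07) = 13.28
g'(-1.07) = -53.17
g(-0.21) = 4.41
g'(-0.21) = 7.06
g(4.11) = -738.68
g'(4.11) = -1655.00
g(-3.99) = 5193.72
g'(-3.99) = -6000.95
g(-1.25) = 26.35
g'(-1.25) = -94.56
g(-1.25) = 26.35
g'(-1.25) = -94.56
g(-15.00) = 2727336.00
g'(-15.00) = -879577.00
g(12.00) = -556026.00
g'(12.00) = -247912.00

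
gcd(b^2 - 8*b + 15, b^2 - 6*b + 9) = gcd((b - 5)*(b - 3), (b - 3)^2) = b - 3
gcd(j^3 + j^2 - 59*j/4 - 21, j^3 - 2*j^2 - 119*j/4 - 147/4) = j^2 + 5*j + 21/4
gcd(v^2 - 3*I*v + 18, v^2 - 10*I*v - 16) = 1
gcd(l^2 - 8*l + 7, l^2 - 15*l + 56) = l - 7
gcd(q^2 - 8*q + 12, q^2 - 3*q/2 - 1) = q - 2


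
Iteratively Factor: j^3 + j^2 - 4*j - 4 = (j + 1)*(j^2 - 4) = (j - 2)*(j + 1)*(j + 2)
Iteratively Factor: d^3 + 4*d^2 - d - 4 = (d + 4)*(d^2 - 1) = (d + 1)*(d + 4)*(d - 1)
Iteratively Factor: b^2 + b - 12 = (b - 3)*(b + 4)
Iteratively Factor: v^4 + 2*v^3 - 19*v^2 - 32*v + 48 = (v - 1)*(v^3 + 3*v^2 - 16*v - 48) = (v - 4)*(v - 1)*(v^2 + 7*v + 12) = (v - 4)*(v - 1)*(v + 3)*(v + 4)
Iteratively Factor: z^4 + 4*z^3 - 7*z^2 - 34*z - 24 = (z + 2)*(z^3 + 2*z^2 - 11*z - 12) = (z - 3)*(z + 2)*(z^2 + 5*z + 4) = (z - 3)*(z + 2)*(z + 4)*(z + 1)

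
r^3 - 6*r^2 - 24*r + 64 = (r - 8)*(r - 2)*(r + 4)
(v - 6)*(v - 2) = v^2 - 8*v + 12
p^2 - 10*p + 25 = (p - 5)^2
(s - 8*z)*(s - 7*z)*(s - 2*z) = s^3 - 17*s^2*z + 86*s*z^2 - 112*z^3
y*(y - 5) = y^2 - 5*y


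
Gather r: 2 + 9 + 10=21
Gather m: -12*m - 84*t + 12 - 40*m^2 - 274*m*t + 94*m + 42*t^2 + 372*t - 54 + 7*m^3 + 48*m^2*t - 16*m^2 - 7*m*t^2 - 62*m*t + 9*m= 7*m^3 + m^2*(48*t - 56) + m*(-7*t^2 - 336*t + 91) + 42*t^2 + 288*t - 42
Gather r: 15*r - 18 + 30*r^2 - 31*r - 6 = 30*r^2 - 16*r - 24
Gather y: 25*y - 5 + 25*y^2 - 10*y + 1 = 25*y^2 + 15*y - 4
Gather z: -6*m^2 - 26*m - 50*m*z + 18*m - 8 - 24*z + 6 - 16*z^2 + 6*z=-6*m^2 - 8*m - 16*z^2 + z*(-50*m - 18) - 2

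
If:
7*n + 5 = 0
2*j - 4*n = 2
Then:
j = -3/7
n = -5/7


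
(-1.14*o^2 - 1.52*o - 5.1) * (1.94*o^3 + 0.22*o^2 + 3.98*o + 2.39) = -2.2116*o^5 - 3.1996*o^4 - 14.7656*o^3 - 9.8962*o^2 - 23.9308*o - 12.189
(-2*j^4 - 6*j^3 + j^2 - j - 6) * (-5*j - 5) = 10*j^5 + 40*j^4 + 25*j^3 + 35*j + 30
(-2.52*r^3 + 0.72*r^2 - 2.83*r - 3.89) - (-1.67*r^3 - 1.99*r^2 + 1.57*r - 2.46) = -0.85*r^3 + 2.71*r^2 - 4.4*r - 1.43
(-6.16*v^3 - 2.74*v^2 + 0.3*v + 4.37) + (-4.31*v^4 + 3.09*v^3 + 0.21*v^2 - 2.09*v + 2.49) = -4.31*v^4 - 3.07*v^3 - 2.53*v^2 - 1.79*v + 6.86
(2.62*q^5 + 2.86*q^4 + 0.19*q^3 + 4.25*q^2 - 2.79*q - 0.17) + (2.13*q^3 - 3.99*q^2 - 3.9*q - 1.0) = 2.62*q^5 + 2.86*q^4 + 2.32*q^3 + 0.26*q^2 - 6.69*q - 1.17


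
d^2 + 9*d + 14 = (d + 2)*(d + 7)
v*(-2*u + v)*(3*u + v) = -6*u^2*v + u*v^2 + v^3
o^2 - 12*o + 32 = (o - 8)*(o - 4)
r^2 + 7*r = r*(r + 7)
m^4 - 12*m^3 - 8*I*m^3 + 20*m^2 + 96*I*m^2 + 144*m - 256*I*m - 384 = (m - 8)*(m - 4)*(m - 6*I)*(m - 2*I)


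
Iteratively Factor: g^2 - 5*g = (g)*(g - 5)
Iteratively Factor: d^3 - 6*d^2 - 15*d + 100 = (d + 4)*(d^2 - 10*d + 25) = (d - 5)*(d + 4)*(d - 5)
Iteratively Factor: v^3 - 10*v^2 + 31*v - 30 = (v - 2)*(v^2 - 8*v + 15) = (v - 5)*(v - 2)*(v - 3)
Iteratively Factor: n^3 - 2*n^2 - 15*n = (n)*(n^2 - 2*n - 15) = n*(n - 5)*(n + 3)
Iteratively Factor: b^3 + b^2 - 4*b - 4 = (b - 2)*(b^2 + 3*b + 2) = (b - 2)*(b + 2)*(b + 1)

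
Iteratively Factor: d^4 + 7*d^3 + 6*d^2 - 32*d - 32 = (d - 2)*(d^3 + 9*d^2 + 24*d + 16) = (d - 2)*(d + 4)*(d^2 + 5*d + 4) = (d - 2)*(d + 1)*(d + 4)*(d + 4)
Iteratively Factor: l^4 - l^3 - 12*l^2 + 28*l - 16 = (l - 1)*(l^3 - 12*l + 16) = (l - 1)*(l + 4)*(l^2 - 4*l + 4) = (l - 2)*(l - 1)*(l + 4)*(l - 2)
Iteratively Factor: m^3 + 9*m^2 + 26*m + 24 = (m + 2)*(m^2 + 7*m + 12) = (m + 2)*(m + 4)*(m + 3)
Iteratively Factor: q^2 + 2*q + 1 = (q + 1)*(q + 1)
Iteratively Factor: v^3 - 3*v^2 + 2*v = (v - 1)*(v^2 - 2*v) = (v - 2)*(v - 1)*(v)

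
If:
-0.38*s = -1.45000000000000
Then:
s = 3.82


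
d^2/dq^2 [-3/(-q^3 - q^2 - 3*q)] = 6*(-q*(3*q + 1)*(q^2 + q + 3) + (3*q^2 + 2*q + 3)^2)/(q^3*(q^2 + q + 3)^3)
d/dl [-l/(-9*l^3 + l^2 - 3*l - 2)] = (9*l^3 - l^2 - l*(27*l^2 - 2*l + 3) + 3*l + 2)/(9*l^3 - l^2 + 3*l + 2)^2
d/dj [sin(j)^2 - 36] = sin(2*j)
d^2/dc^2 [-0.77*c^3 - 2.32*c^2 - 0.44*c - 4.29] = -4.62*c - 4.64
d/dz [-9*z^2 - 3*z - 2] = -18*z - 3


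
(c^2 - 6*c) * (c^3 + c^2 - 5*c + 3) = c^5 - 5*c^4 - 11*c^3 + 33*c^2 - 18*c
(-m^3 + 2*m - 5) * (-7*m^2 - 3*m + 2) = 7*m^5 + 3*m^4 - 16*m^3 + 29*m^2 + 19*m - 10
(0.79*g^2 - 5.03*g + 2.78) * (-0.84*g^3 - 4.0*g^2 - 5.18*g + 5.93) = -0.6636*g^5 + 1.0652*g^4 + 13.6926*g^3 + 19.6201*g^2 - 44.2283*g + 16.4854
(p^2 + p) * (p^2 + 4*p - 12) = p^4 + 5*p^3 - 8*p^2 - 12*p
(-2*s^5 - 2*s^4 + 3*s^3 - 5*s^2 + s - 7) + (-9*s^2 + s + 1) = -2*s^5 - 2*s^4 + 3*s^3 - 14*s^2 + 2*s - 6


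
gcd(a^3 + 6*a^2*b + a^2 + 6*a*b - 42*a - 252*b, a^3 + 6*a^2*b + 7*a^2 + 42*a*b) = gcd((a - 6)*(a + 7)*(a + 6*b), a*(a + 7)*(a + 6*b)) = a^2 + 6*a*b + 7*a + 42*b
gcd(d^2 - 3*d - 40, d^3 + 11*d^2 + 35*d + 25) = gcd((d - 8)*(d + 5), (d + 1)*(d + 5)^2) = d + 5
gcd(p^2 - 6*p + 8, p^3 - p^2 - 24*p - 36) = 1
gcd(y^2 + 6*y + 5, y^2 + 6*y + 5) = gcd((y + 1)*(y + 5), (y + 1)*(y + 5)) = y^2 + 6*y + 5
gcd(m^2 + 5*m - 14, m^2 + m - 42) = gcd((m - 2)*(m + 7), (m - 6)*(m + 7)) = m + 7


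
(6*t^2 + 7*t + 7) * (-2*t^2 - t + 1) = -12*t^4 - 20*t^3 - 15*t^2 + 7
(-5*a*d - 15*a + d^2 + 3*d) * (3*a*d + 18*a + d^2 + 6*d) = -15*a^2*d^2 - 135*a^2*d - 270*a^2 - 2*a*d^3 - 18*a*d^2 - 36*a*d + d^4 + 9*d^3 + 18*d^2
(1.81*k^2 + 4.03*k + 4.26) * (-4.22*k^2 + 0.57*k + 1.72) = -7.6382*k^4 - 15.9749*k^3 - 12.5669*k^2 + 9.3598*k + 7.3272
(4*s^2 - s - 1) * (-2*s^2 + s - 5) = -8*s^4 + 6*s^3 - 19*s^2 + 4*s + 5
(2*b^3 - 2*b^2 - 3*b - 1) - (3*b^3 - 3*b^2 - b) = -b^3 + b^2 - 2*b - 1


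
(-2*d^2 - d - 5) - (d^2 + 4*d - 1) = -3*d^2 - 5*d - 4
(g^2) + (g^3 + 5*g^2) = g^3 + 6*g^2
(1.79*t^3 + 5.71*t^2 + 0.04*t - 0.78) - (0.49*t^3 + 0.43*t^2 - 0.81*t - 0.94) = 1.3*t^3 + 5.28*t^2 + 0.85*t + 0.16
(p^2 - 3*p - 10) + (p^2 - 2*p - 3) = 2*p^2 - 5*p - 13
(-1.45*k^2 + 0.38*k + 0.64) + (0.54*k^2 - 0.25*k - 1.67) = -0.91*k^2 + 0.13*k - 1.03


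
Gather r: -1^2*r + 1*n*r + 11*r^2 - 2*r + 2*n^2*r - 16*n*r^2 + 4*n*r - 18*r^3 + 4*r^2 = -18*r^3 + r^2*(15 - 16*n) + r*(2*n^2 + 5*n - 3)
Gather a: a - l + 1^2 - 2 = a - l - 1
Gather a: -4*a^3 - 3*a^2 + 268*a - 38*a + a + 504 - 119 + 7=-4*a^3 - 3*a^2 + 231*a + 392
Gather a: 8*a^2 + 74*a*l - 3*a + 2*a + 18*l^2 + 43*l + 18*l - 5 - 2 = 8*a^2 + a*(74*l - 1) + 18*l^2 + 61*l - 7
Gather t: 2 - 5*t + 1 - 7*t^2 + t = -7*t^2 - 4*t + 3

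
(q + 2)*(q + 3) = q^2 + 5*q + 6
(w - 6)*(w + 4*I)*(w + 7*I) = w^3 - 6*w^2 + 11*I*w^2 - 28*w - 66*I*w + 168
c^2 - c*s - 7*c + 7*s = (c - 7)*(c - s)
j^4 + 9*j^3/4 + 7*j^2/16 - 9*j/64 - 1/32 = (j - 1/4)*(j + 1/4)^2*(j + 2)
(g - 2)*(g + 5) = g^2 + 3*g - 10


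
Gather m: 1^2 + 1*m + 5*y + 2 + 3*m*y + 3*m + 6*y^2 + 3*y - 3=m*(3*y + 4) + 6*y^2 + 8*y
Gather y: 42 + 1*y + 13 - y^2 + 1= -y^2 + y + 56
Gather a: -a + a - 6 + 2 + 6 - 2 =0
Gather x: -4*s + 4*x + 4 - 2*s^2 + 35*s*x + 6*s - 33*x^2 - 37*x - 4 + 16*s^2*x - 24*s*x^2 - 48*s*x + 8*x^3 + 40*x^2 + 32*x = -2*s^2 + 2*s + 8*x^3 + x^2*(7 - 24*s) + x*(16*s^2 - 13*s - 1)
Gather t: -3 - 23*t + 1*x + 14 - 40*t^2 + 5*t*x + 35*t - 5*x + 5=-40*t^2 + t*(5*x + 12) - 4*x + 16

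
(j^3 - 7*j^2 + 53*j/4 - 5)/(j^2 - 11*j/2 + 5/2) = (j^2 - 13*j/2 + 10)/(j - 5)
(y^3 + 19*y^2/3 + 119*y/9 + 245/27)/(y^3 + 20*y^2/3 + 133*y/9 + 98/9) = (y + 5/3)/(y + 2)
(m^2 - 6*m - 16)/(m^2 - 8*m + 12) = (m^2 - 6*m - 16)/(m^2 - 8*m + 12)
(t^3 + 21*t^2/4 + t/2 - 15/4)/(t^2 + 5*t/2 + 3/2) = (4*t^2 + 17*t - 15)/(2*(2*t + 3))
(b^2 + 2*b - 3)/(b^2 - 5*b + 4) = (b + 3)/(b - 4)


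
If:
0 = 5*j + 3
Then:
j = -3/5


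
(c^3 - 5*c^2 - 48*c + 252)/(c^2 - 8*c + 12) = (c^2 + c - 42)/(c - 2)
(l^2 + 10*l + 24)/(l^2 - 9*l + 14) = (l^2 + 10*l + 24)/(l^2 - 9*l + 14)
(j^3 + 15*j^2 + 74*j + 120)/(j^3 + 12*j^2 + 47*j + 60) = (j + 6)/(j + 3)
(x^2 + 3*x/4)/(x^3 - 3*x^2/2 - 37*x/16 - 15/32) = 8*x/(8*x^2 - 18*x - 5)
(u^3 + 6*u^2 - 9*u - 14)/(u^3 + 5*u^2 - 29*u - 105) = (u^2 - u - 2)/(u^2 - 2*u - 15)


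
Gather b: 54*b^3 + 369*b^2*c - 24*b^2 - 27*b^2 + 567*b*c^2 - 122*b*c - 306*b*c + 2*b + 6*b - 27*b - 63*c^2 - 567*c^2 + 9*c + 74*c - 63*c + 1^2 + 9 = 54*b^3 + b^2*(369*c - 51) + b*(567*c^2 - 428*c - 19) - 630*c^2 + 20*c + 10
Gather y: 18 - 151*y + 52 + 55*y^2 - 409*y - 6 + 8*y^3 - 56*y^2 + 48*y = 8*y^3 - y^2 - 512*y + 64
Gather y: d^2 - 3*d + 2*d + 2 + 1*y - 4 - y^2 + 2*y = d^2 - d - y^2 + 3*y - 2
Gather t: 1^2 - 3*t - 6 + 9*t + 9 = 6*t + 4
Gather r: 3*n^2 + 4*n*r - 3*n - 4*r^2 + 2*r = 3*n^2 - 3*n - 4*r^2 + r*(4*n + 2)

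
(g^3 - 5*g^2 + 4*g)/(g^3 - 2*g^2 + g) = (g - 4)/(g - 1)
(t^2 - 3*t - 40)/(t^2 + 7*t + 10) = (t - 8)/(t + 2)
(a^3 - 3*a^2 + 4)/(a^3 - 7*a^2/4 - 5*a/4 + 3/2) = 4*(a - 2)/(4*a - 3)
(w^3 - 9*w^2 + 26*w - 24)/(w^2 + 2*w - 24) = (w^2 - 5*w + 6)/(w + 6)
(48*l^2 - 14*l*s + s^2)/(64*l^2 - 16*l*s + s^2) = (-6*l + s)/(-8*l + s)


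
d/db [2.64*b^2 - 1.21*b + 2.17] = 5.28*b - 1.21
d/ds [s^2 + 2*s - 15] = 2*s + 2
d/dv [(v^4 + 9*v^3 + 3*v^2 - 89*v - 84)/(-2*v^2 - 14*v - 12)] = (-v^3 - 13*v^2 - 48*v - 27)/(v^2 + 12*v + 36)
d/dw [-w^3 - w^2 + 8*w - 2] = -3*w^2 - 2*w + 8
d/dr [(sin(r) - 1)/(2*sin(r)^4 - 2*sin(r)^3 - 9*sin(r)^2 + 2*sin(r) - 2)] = 3*(-2*sin(r)^3 + 4*sin(r)^2 + sin(r) - 6)*sin(r)*cos(r)/(2*sin(r)^4 - 2*sin(r)^3 - 9*sin(r)^2 + 2*sin(r) - 2)^2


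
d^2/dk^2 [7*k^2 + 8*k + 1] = 14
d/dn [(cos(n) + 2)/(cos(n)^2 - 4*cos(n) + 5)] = (cos(n)^2 + 4*cos(n) - 13)*sin(n)/(cos(n)^2 - 4*cos(n) + 5)^2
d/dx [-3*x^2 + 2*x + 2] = 2 - 6*x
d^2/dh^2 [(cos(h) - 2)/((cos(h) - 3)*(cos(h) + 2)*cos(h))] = (50*(1 - cos(h)^2)^2/cos(h)^3 - 30*sin(h)^6/cos(h)^3 - 4*cos(h)^4 - 9*cos(h)^3 - 41*cos(h)^2 - 72*tan(h)^2 + 10 + 142/cos(h) - 164/cos(h)^3)/((cos(h) - 3)^3*(cos(h) + 2)^3)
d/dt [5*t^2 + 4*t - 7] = 10*t + 4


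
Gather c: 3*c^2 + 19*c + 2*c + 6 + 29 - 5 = 3*c^2 + 21*c + 30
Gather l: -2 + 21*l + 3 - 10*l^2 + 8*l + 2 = -10*l^2 + 29*l + 3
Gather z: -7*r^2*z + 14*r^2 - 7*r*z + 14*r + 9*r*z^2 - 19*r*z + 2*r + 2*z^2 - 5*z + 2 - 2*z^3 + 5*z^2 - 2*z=14*r^2 + 16*r - 2*z^3 + z^2*(9*r + 7) + z*(-7*r^2 - 26*r - 7) + 2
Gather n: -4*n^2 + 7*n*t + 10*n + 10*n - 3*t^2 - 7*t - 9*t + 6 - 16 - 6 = -4*n^2 + n*(7*t + 20) - 3*t^2 - 16*t - 16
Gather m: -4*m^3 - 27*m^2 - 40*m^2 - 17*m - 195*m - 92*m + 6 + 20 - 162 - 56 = -4*m^3 - 67*m^2 - 304*m - 192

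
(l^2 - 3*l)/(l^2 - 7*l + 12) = l/(l - 4)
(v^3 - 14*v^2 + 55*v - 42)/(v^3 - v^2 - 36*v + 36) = (v - 7)/(v + 6)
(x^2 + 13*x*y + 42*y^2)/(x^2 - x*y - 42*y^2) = (x + 7*y)/(x - 7*y)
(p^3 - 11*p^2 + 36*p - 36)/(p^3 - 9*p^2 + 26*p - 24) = (p - 6)/(p - 4)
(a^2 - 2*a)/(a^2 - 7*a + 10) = a/(a - 5)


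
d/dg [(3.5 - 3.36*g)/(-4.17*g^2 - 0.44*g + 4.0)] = (-14.0112*g^2 + 29.19*g - 11.9)/(17.3889*g^4 + 3.6696*g^3 - 33.1664*g^2 - 3.52*g + 16.0)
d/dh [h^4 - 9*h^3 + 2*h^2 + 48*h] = 4*h^3 - 27*h^2 + 4*h + 48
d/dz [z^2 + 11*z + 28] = 2*z + 11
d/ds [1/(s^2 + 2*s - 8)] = 2*(-s - 1)/(s^2 + 2*s - 8)^2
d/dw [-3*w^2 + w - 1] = 1 - 6*w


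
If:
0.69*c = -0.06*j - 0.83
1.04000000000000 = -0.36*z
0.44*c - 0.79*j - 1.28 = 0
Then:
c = -1.01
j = -2.18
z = -2.89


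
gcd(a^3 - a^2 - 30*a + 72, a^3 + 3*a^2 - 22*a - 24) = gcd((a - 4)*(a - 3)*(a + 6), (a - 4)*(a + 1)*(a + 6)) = a^2 + 2*a - 24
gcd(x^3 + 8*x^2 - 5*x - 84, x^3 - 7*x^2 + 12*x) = x - 3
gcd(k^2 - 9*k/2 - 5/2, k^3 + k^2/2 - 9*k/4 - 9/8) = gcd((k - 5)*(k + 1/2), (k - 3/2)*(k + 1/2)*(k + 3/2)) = k + 1/2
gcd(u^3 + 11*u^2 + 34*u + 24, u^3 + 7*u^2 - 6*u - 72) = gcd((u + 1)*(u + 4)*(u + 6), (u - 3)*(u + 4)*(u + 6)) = u^2 + 10*u + 24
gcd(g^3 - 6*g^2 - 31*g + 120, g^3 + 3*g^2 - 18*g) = g - 3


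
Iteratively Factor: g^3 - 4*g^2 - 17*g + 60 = (g - 5)*(g^2 + g - 12) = (g - 5)*(g + 4)*(g - 3)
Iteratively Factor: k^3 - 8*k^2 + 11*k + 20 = (k - 4)*(k^2 - 4*k - 5) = (k - 4)*(k + 1)*(k - 5)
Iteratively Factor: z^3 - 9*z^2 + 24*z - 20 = (z - 5)*(z^2 - 4*z + 4) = (z - 5)*(z - 2)*(z - 2)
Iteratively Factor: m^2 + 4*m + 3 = (m + 1)*(m + 3)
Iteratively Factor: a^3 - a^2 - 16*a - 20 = (a + 2)*(a^2 - 3*a - 10) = (a - 5)*(a + 2)*(a + 2)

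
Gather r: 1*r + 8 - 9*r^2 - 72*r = -9*r^2 - 71*r + 8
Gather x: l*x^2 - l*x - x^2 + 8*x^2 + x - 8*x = x^2*(l + 7) + x*(-l - 7)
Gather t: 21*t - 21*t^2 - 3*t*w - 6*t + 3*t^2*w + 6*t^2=t^2*(3*w - 15) + t*(15 - 3*w)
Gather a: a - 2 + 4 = a + 2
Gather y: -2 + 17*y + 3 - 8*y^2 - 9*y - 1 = -8*y^2 + 8*y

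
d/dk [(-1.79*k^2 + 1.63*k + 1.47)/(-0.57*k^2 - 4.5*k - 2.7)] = (8.9841*k^2 + 11.3418*k + 2.214)/(0.3249*k^4 + 5.13*k^3 + 23.328*k^2 + 24.3*k + 7.29)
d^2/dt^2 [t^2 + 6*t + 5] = 2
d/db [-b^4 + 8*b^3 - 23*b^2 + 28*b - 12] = -4*b^3 + 24*b^2 - 46*b + 28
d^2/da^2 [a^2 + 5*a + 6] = 2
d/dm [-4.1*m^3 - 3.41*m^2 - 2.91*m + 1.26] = -12.3*m^2 - 6.82*m - 2.91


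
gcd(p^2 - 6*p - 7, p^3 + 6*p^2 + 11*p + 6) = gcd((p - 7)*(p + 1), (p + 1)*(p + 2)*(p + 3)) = p + 1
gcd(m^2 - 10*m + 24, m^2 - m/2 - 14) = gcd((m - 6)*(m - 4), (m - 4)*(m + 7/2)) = m - 4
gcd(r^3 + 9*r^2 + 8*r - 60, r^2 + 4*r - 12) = r^2 + 4*r - 12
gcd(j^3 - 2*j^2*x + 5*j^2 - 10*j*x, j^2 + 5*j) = j^2 + 5*j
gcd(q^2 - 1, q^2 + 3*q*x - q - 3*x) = q - 1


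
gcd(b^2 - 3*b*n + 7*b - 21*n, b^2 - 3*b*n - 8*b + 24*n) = b - 3*n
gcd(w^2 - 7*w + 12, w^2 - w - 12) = w - 4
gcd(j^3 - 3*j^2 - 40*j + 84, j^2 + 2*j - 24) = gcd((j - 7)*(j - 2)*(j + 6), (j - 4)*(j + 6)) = j + 6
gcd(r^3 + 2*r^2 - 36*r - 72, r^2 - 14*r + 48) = r - 6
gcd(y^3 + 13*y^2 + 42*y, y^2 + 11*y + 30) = y + 6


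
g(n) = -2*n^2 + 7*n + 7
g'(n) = 7 - 4*n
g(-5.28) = -85.72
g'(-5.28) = 28.12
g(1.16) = 12.43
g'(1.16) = 2.36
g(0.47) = 9.85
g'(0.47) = 5.12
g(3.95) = 3.44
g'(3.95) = -8.80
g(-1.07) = -2.78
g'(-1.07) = 11.28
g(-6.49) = -122.67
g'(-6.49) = 32.96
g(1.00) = 12.00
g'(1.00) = 3.00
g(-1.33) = -5.85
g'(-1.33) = 12.32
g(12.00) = -197.00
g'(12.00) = -41.00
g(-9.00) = -218.00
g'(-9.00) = 43.00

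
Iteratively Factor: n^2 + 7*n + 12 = (n + 4)*(n + 3)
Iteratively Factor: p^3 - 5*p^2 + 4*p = (p)*(p^2 - 5*p + 4) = p*(p - 4)*(p - 1)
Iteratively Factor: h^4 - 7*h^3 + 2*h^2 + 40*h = (h + 2)*(h^3 - 9*h^2 + 20*h) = (h - 4)*(h + 2)*(h^2 - 5*h) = h*(h - 4)*(h + 2)*(h - 5)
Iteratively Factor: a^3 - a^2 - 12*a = (a - 4)*(a^2 + 3*a) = (a - 4)*(a + 3)*(a)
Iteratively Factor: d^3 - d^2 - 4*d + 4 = (d + 2)*(d^2 - 3*d + 2) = (d - 2)*(d + 2)*(d - 1)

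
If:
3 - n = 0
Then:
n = 3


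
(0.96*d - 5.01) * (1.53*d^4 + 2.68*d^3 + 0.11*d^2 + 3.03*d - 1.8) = 1.4688*d^5 - 5.0925*d^4 - 13.3212*d^3 + 2.3577*d^2 - 16.9083*d + 9.018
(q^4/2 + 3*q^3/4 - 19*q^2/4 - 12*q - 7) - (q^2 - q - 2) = q^4/2 + 3*q^3/4 - 23*q^2/4 - 11*q - 5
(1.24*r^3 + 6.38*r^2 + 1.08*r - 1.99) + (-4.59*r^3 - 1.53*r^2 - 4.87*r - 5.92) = -3.35*r^3 + 4.85*r^2 - 3.79*r - 7.91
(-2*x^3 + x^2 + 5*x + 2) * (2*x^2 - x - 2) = -4*x^5 + 4*x^4 + 13*x^3 - 3*x^2 - 12*x - 4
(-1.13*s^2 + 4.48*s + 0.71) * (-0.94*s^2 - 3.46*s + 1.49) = 1.0622*s^4 - 0.3014*s^3 - 17.8519*s^2 + 4.2186*s + 1.0579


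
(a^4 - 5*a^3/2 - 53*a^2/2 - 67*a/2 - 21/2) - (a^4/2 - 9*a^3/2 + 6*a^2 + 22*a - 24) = a^4/2 + 2*a^3 - 65*a^2/2 - 111*a/2 + 27/2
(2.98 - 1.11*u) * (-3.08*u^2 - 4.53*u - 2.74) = 3.4188*u^3 - 4.1501*u^2 - 10.458*u - 8.1652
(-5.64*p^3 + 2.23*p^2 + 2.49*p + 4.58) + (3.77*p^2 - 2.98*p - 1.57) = -5.64*p^3 + 6.0*p^2 - 0.49*p + 3.01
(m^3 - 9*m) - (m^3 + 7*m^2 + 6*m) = -7*m^2 - 15*m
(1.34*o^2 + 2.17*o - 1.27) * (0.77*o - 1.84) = 1.0318*o^3 - 0.7947*o^2 - 4.9707*o + 2.3368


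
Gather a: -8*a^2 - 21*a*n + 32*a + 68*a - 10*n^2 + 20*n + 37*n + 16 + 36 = -8*a^2 + a*(100 - 21*n) - 10*n^2 + 57*n + 52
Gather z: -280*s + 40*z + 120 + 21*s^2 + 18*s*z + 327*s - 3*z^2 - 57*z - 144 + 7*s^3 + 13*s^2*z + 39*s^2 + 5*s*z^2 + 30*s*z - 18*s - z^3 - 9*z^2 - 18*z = 7*s^3 + 60*s^2 + 29*s - z^3 + z^2*(5*s - 12) + z*(13*s^2 + 48*s - 35) - 24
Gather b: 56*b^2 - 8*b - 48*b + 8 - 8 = 56*b^2 - 56*b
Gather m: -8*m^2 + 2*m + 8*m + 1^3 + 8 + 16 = -8*m^2 + 10*m + 25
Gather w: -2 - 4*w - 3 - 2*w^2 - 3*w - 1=-2*w^2 - 7*w - 6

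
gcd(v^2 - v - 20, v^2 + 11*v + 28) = v + 4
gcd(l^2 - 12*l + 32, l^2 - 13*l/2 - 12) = l - 8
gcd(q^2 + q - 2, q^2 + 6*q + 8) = q + 2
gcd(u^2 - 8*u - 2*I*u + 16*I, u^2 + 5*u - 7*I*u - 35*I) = 1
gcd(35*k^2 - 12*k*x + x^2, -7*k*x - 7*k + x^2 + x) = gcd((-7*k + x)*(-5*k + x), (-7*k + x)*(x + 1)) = -7*k + x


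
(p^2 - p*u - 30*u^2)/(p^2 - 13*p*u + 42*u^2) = (p + 5*u)/(p - 7*u)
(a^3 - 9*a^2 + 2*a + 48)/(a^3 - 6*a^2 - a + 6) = (a^3 - 9*a^2 + 2*a + 48)/(a^3 - 6*a^2 - a + 6)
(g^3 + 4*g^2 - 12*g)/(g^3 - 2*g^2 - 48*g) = (g - 2)/(g - 8)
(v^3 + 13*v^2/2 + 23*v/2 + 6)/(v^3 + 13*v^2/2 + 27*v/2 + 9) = (v^2 + 5*v + 4)/(v^2 + 5*v + 6)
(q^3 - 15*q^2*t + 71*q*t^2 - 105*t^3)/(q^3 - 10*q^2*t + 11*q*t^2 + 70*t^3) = (q - 3*t)/(q + 2*t)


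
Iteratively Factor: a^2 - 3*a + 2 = (a - 2)*(a - 1)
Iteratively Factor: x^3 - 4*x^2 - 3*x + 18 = (x - 3)*(x^2 - x - 6) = (x - 3)*(x + 2)*(x - 3)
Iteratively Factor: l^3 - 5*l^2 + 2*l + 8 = (l - 4)*(l^2 - l - 2) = (l - 4)*(l - 2)*(l + 1)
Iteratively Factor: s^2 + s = (s + 1)*(s)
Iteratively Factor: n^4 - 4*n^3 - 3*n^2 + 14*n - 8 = (n - 1)*(n^3 - 3*n^2 - 6*n + 8) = (n - 1)*(n + 2)*(n^2 - 5*n + 4) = (n - 4)*(n - 1)*(n + 2)*(n - 1)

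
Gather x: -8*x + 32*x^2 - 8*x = 32*x^2 - 16*x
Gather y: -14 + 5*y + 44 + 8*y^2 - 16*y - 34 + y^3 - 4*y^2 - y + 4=y^3 + 4*y^2 - 12*y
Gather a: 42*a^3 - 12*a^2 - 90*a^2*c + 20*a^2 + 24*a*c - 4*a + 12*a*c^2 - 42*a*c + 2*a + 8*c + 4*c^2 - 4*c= 42*a^3 + a^2*(8 - 90*c) + a*(12*c^2 - 18*c - 2) + 4*c^2 + 4*c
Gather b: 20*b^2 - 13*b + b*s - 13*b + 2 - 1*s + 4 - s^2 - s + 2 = 20*b^2 + b*(s - 26) - s^2 - 2*s + 8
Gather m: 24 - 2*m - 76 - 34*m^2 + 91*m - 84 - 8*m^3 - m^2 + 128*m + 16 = -8*m^3 - 35*m^2 + 217*m - 120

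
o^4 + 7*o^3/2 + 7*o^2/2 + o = o*(o + 1/2)*(o + 1)*(o + 2)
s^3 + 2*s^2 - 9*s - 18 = (s - 3)*(s + 2)*(s + 3)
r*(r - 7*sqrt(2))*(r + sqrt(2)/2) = r^3 - 13*sqrt(2)*r^2/2 - 7*r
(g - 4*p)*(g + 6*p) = g^2 + 2*g*p - 24*p^2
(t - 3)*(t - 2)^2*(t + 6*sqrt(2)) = t^4 - 7*t^3 + 6*sqrt(2)*t^3 - 42*sqrt(2)*t^2 + 16*t^2 - 12*t + 96*sqrt(2)*t - 72*sqrt(2)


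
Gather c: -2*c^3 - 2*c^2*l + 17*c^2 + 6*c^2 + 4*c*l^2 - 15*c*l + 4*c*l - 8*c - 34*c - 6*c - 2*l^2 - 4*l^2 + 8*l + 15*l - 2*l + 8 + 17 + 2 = -2*c^3 + c^2*(23 - 2*l) + c*(4*l^2 - 11*l - 48) - 6*l^2 + 21*l + 27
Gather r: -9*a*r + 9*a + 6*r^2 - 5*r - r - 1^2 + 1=9*a + 6*r^2 + r*(-9*a - 6)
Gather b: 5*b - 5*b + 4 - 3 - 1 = 0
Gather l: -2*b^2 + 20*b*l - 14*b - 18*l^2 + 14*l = -2*b^2 - 14*b - 18*l^2 + l*(20*b + 14)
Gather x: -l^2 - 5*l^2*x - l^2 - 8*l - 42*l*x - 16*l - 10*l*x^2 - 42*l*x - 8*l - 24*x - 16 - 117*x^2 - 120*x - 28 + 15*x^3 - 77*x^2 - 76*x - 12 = -2*l^2 - 32*l + 15*x^3 + x^2*(-10*l - 194) + x*(-5*l^2 - 84*l - 220) - 56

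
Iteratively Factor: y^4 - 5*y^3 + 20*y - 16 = (y - 2)*(y^3 - 3*y^2 - 6*y + 8) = (y - 2)*(y - 1)*(y^2 - 2*y - 8) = (y - 2)*(y - 1)*(y + 2)*(y - 4)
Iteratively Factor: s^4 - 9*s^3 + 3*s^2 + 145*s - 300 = (s - 3)*(s^3 - 6*s^2 - 15*s + 100) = (s - 5)*(s - 3)*(s^2 - s - 20) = (s - 5)^2*(s - 3)*(s + 4)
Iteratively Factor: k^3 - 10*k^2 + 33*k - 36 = (k - 3)*(k^2 - 7*k + 12) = (k - 4)*(k - 3)*(k - 3)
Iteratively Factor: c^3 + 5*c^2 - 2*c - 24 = (c + 3)*(c^2 + 2*c - 8) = (c - 2)*(c + 3)*(c + 4)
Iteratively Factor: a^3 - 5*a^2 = (a)*(a^2 - 5*a) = a*(a - 5)*(a)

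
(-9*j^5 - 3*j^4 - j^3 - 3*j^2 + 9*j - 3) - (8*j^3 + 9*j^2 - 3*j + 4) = -9*j^5 - 3*j^4 - 9*j^3 - 12*j^2 + 12*j - 7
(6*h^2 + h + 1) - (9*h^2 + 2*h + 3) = -3*h^2 - h - 2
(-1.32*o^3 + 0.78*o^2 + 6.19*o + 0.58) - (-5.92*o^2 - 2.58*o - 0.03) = -1.32*o^3 + 6.7*o^2 + 8.77*o + 0.61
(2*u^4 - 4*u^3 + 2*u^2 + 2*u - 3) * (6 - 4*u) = -8*u^5 + 28*u^4 - 32*u^3 + 4*u^2 + 24*u - 18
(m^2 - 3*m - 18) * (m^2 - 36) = m^4 - 3*m^3 - 54*m^2 + 108*m + 648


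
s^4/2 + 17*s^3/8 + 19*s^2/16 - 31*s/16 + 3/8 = (s/2 + 1)*(s - 1/2)*(s - 1/4)*(s + 3)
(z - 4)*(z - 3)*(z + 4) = z^3 - 3*z^2 - 16*z + 48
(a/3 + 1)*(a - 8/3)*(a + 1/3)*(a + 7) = a^4/3 + 23*a^3/9 - 29*a^2/27 - 521*a/27 - 56/9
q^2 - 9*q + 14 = (q - 7)*(q - 2)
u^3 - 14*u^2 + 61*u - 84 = (u - 7)*(u - 4)*(u - 3)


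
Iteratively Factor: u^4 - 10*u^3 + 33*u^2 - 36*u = (u - 3)*(u^3 - 7*u^2 + 12*u) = u*(u - 3)*(u^2 - 7*u + 12) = u*(u - 4)*(u - 3)*(u - 3)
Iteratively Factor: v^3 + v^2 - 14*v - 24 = (v + 2)*(v^2 - v - 12) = (v + 2)*(v + 3)*(v - 4)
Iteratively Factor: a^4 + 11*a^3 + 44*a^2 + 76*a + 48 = (a + 4)*(a^3 + 7*a^2 + 16*a + 12) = (a + 2)*(a + 4)*(a^2 + 5*a + 6) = (a + 2)^2*(a + 4)*(a + 3)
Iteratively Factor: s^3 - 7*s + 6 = (s - 2)*(s^2 + 2*s - 3) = (s - 2)*(s + 3)*(s - 1)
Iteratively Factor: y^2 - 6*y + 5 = (y - 5)*(y - 1)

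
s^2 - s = s*(s - 1)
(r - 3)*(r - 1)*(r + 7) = r^3 + 3*r^2 - 25*r + 21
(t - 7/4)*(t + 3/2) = t^2 - t/4 - 21/8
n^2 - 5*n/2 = n*(n - 5/2)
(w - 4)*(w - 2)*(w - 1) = w^3 - 7*w^2 + 14*w - 8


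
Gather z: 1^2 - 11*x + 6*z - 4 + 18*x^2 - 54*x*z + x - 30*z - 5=18*x^2 - 10*x + z*(-54*x - 24) - 8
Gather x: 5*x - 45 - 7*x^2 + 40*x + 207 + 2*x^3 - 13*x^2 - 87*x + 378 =2*x^3 - 20*x^2 - 42*x + 540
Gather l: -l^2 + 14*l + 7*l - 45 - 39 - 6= -l^2 + 21*l - 90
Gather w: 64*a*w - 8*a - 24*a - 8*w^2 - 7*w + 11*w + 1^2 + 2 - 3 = -32*a - 8*w^2 + w*(64*a + 4)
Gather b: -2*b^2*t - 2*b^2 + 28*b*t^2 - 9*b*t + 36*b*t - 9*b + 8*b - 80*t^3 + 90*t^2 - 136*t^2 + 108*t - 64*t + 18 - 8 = b^2*(-2*t - 2) + b*(28*t^2 + 27*t - 1) - 80*t^3 - 46*t^2 + 44*t + 10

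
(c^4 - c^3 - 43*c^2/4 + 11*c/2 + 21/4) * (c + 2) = c^5 + c^4 - 51*c^3/4 - 16*c^2 + 65*c/4 + 21/2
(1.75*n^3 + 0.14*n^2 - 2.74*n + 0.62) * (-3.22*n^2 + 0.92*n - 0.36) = -5.635*n^5 + 1.1592*n^4 + 8.3216*n^3 - 4.5676*n^2 + 1.5568*n - 0.2232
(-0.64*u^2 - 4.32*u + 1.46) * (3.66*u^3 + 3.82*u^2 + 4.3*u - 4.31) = -2.3424*u^5 - 18.256*u^4 - 13.9108*u^3 - 10.2404*u^2 + 24.8972*u - 6.2926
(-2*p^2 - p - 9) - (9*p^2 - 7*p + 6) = -11*p^2 + 6*p - 15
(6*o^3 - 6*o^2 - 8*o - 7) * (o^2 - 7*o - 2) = 6*o^5 - 48*o^4 + 22*o^3 + 61*o^2 + 65*o + 14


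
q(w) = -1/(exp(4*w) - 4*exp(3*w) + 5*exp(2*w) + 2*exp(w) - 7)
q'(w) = -(-4*exp(4*w) + 12*exp(3*w) - 10*exp(2*w) - 2*exp(w))/(exp(4*w) - 4*exp(3*w) + 5*exp(2*w) + 2*exp(w) - 7)^2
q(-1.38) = 0.16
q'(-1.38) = 0.02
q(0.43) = 0.95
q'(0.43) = 4.89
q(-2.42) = 0.15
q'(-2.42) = 0.01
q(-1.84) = 0.15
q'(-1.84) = 0.01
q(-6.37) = 0.14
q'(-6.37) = 0.00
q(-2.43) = 0.15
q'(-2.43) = 0.01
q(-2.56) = 0.15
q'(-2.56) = 0.00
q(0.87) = -0.23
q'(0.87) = 1.52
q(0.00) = 0.33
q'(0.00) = 0.44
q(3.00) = 0.00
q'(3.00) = 0.00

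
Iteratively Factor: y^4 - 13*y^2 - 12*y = (y - 4)*(y^3 + 4*y^2 + 3*y) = (y - 4)*(y + 1)*(y^2 + 3*y) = (y - 4)*(y + 1)*(y + 3)*(y)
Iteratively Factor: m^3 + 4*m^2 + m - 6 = (m + 2)*(m^2 + 2*m - 3) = (m + 2)*(m + 3)*(m - 1)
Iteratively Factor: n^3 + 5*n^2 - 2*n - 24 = (n - 2)*(n^2 + 7*n + 12) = (n - 2)*(n + 4)*(n + 3)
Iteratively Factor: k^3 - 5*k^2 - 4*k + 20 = (k - 5)*(k^2 - 4) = (k - 5)*(k - 2)*(k + 2)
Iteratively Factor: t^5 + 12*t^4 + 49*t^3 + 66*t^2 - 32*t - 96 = (t + 2)*(t^4 + 10*t^3 + 29*t^2 + 8*t - 48) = (t + 2)*(t + 3)*(t^3 + 7*t^2 + 8*t - 16) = (t + 2)*(t + 3)*(t + 4)*(t^2 + 3*t - 4) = (t + 2)*(t + 3)*(t + 4)^2*(t - 1)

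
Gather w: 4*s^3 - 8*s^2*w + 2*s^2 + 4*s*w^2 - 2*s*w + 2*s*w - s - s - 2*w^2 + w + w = 4*s^3 + 2*s^2 - 2*s + w^2*(4*s - 2) + w*(2 - 8*s^2)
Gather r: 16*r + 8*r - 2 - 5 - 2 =24*r - 9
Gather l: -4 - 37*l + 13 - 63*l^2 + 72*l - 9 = -63*l^2 + 35*l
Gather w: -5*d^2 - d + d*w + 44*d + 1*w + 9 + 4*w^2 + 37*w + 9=-5*d^2 + 43*d + 4*w^2 + w*(d + 38) + 18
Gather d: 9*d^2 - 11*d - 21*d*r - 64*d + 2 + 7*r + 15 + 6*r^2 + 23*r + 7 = 9*d^2 + d*(-21*r - 75) + 6*r^2 + 30*r + 24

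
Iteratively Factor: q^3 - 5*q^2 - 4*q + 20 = (q - 5)*(q^2 - 4) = (q - 5)*(q + 2)*(q - 2)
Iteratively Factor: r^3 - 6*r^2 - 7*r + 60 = (r + 3)*(r^2 - 9*r + 20) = (r - 5)*(r + 3)*(r - 4)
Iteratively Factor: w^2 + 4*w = (w)*(w + 4)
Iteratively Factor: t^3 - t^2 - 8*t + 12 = (t + 3)*(t^2 - 4*t + 4) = (t - 2)*(t + 3)*(t - 2)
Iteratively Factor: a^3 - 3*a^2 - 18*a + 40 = (a + 4)*(a^2 - 7*a + 10) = (a - 5)*(a + 4)*(a - 2)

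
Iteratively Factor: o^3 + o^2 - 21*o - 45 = (o + 3)*(o^2 - 2*o - 15) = (o - 5)*(o + 3)*(o + 3)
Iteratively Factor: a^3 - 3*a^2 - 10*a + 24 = (a - 4)*(a^2 + a - 6) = (a - 4)*(a + 3)*(a - 2)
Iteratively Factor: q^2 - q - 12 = (q + 3)*(q - 4)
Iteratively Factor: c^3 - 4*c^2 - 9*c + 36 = (c + 3)*(c^2 - 7*c + 12) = (c - 4)*(c + 3)*(c - 3)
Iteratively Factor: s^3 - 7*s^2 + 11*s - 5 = (s - 1)*(s^2 - 6*s + 5) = (s - 5)*(s - 1)*(s - 1)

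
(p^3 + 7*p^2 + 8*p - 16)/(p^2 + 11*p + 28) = (p^2 + 3*p - 4)/(p + 7)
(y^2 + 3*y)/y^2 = (y + 3)/y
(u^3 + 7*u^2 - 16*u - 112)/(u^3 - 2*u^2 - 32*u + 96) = (u^2 + 11*u + 28)/(u^2 + 2*u - 24)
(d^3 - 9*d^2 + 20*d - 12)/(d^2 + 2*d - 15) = (d^3 - 9*d^2 + 20*d - 12)/(d^2 + 2*d - 15)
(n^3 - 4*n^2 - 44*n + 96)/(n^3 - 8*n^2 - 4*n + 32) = (n + 6)/(n + 2)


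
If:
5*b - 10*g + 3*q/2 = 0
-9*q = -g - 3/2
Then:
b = 177*q/10 - 3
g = 9*q - 3/2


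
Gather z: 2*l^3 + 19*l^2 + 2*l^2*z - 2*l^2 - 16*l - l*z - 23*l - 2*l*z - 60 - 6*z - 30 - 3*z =2*l^3 + 17*l^2 - 39*l + z*(2*l^2 - 3*l - 9) - 90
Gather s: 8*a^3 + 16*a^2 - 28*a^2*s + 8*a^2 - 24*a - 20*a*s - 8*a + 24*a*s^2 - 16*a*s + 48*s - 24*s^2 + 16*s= 8*a^3 + 24*a^2 - 32*a + s^2*(24*a - 24) + s*(-28*a^2 - 36*a + 64)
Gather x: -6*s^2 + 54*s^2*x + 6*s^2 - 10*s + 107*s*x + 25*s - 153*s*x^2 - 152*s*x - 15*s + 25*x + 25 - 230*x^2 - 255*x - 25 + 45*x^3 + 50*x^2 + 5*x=45*x^3 + x^2*(-153*s - 180) + x*(54*s^2 - 45*s - 225)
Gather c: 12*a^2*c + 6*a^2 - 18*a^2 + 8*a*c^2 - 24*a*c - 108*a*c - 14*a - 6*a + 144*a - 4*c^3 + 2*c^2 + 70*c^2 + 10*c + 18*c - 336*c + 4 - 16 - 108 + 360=-12*a^2 + 124*a - 4*c^3 + c^2*(8*a + 72) + c*(12*a^2 - 132*a - 308) + 240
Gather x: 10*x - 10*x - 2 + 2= 0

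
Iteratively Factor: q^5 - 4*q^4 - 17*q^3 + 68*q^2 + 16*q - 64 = (q - 1)*(q^4 - 3*q^3 - 20*q^2 + 48*q + 64) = (q - 4)*(q - 1)*(q^3 + q^2 - 16*q - 16) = (q - 4)*(q - 1)*(q + 1)*(q^2 - 16) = (q - 4)*(q - 1)*(q + 1)*(q + 4)*(q - 4)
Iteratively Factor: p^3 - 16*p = (p - 4)*(p^2 + 4*p) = p*(p - 4)*(p + 4)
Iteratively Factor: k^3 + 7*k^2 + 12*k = (k + 3)*(k^2 + 4*k) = k*(k + 3)*(k + 4)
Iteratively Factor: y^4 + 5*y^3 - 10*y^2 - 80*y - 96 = (y + 4)*(y^3 + y^2 - 14*y - 24) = (y - 4)*(y + 4)*(y^2 + 5*y + 6) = (y - 4)*(y + 3)*(y + 4)*(y + 2)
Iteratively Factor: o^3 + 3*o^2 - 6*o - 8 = (o + 1)*(o^2 + 2*o - 8) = (o - 2)*(o + 1)*(o + 4)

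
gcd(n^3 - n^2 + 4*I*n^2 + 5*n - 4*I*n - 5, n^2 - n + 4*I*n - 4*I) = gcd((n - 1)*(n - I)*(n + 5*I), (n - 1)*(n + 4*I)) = n - 1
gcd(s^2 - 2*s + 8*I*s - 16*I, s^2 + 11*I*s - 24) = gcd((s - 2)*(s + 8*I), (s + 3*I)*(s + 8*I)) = s + 8*I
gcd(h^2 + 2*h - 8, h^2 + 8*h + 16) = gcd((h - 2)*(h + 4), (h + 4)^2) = h + 4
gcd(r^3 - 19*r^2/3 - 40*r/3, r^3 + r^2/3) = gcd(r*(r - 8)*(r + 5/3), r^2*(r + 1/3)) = r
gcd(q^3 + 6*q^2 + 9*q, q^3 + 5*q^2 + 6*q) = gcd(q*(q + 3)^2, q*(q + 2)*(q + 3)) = q^2 + 3*q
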